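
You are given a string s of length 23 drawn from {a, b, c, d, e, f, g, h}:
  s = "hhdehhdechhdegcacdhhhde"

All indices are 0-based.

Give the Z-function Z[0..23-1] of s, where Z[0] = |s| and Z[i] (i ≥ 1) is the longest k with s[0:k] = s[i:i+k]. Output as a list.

[23, 1, 0, 0, 4, 1, 0, 0, 0, 4, 1, 0, 0, 0, 0, 0, 0, 0, 2, 4, 1, 0, 0]

Z[0]=23
i=1: fresh scan; Z[1]=1 extend→box=[1,2)
i=2: fresh scan; Z[2]=0
i=3: fresh scan; Z[3]=0
i=4: fresh scan; Z[4]=4 extend→box=[4,8)
i=5: min(r-i=3, Z[1]=1)=1; Z[5]=1
i=6: min(r-i=2, Z[2]=0)=0; Z[6]=0
i=7: min(r-i=1, Z[3]=0)=0; Z[7]=0
i=8: fresh scan; Z[8]=0
i=9: fresh scan; Z[9]=4 extend→box=[9,13)
i=10: min(r-i=3, Z[1]=1)=1; Z[10]=1
i=11: min(r-i=2, Z[2]=0)=0; Z[11]=0
i=12: min(r-i=1, Z[3]=0)=0; Z[12]=0
i=13: fresh scan; Z[13]=0
i=14: fresh scan; Z[14]=0
i=15: fresh scan; Z[15]=0
i=16: fresh scan; Z[16]=0
i=17: fresh scan; Z[17]=0
i=18: fresh scan; Z[18]=2 extend→box=[18,20)
i=19: min(r-i=1, Z[1]=1)=1; Z[19]=4 extend→box=[19,23)
i=20: min(r-i=3, Z[1]=1)=1; Z[20]=1
i=21: min(r-i=2, Z[2]=0)=0; Z[21]=0
i=22: min(r-i=1, Z[3]=0)=0; Z[22]=0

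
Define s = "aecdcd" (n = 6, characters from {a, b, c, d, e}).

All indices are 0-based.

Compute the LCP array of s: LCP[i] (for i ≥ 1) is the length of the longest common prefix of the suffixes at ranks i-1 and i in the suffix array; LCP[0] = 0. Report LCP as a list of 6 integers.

sorted suffixes:
  #0 SA[0]=0  'aecdcd'
  #1 SA[1]=4  'cd'
  #2 SA[2]=2  'cdcd'
  #3 SA[3]=5  'd'
  #4 SA[4]=3  'dcd'
  #5 SA[5]=1  'ecdcd'

SA = [0, 4, 2, 5, 3, 1]
rank  pair      lcp
   1  s[0:],s[4:]  0  ''
   2  s[4:],s[2:]  2  'cd'
   3  s[2:],s[5:]  0  ''
   4  s[5:],s[3:]  1  'd'
   5  s[3:],s[1:]  0  ''

[0, 0, 2, 0, 1, 0]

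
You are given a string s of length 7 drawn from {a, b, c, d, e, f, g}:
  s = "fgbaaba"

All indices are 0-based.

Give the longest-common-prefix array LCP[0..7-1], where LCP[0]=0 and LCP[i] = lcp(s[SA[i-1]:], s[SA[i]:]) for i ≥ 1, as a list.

[0, 1, 1, 0, 2, 0, 0]

sorted suffixes:
  #0 SA[0]=6  'a'
  #1 SA[1]=3  'aaba'
  #2 SA[2]=4  'aba'
  #3 SA[3]=5  'ba'
  #4 SA[4]=2  'baaba'
  #5 SA[5]=0  'fgbaaba'
  #6 SA[6]=1  'gbaaba'

SA = [6, 3, 4, 5, 2, 0, 1]
[i] adj suffixes → lcp
  [1] 6/3 → 1 ('a')
  [2] 3/4 → 1 ('a')
  [3] 4/5 → 0 ('')
  [4] 5/2 → 2 ('ba')
  [5] 2/0 → 0 ('')
  [6] 0/1 → 0 ('')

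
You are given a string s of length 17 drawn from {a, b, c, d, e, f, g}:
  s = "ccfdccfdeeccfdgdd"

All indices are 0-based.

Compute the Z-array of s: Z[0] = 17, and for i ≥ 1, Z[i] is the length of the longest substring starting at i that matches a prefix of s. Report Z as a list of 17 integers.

Z[0]=17
i=1: outside box; Z[1]=1 scan→box=[1,2)
i=2: outside box; Z[2]=0
i=3: outside box; Z[3]=0
i=4: outside box; Z[4]=4 scan→box=[4,8)
i=5: min(r-i=3, Z[1]=1)=1; Z[5]=1
i=6: min(r-i=2, Z[2]=0)=0; Z[6]=0
i=7: min(r-i=1, Z[3]=0)=0; Z[7]=0
i=8: outside box; Z[8]=0
i=9: outside box; Z[9]=0
i=10: outside box; Z[10]=4 scan→box=[10,14)
i=11: min(r-i=3, Z[1]=1)=1; Z[11]=1
i=12: min(r-i=2, Z[2]=0)=0; Z[12]=0
i=13: min(r-i=1, Z[3]=0)=0; Z[13]=0
i=14: outside box; Z[14]=0
i=15: outside box; Z[15]=0
i=16: outside box; Z[16]=0

[17, 1, 0, 0, 4, 1, 0, 0, 0, 0, 4, 1, 0, 0, 0, 0, 0]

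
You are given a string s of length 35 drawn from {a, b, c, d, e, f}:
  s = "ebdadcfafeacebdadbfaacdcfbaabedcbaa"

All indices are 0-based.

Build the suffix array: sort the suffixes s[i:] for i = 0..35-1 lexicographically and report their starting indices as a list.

rank | idx | suffix
   0 |  34 | a
   1 |  33 | aa
   2 |  26 | aabedcbaa
   3 |  19 | aacdcfbaabedcbaa
   4 |  27 | abedcbaa
   5 |  20 | acdcfbaabedcbaa
   6 |  10 | acebdadbfaacdcfbaabedcbaa
   7 |  15 | adbfaacdcfbaabedcbaa
   8 |   3 | adcfafeacebdadbfaacdcfbaabedcbaa
   9 |   7 | afeacebdadbfaacdcfbaabedcbaa
  10 |  32 | baa
  11 |  25 | baabedcbaa
  12 |  13 | bdadbfaacdcfbaabedcbaa
  13 |   1 | bdadcfafeacebdadbfaacdcfbaabedcbaa
  14 |  28 | bedcbaa
  15 |  17 | bfaacdcfbaabedcbaa
  16 |  31 | cbaa
  17 |  21 | cdcfbaabedcbaa
  18 |  11 | cebdadbfaacdcfbaabedcbaa
  19 |   5 | cfafeacebdadbfaacdcfbaabedcbaa
  20 |  23 | cfbaabedcbaa
  21 |  14 | dadbfaacdcfbaabedcbaa
  22 |   2 | dadcfafeacebdadbfaacdcfbaabedcbaa
  23 |  16 | dbfaacdcfbaabedcbaa
  24 |  30 | dcbaa
  25 |   4 | dcfafeacebdadbfaacdcfbaabedcbaa
  26 |  22 | dcfbaabedcbaa
  27 |   9 | eacebdadbfaacdcfbaabedcbaa
  28 |  12 | ebdadbfaacdcfbaabedcbaa
  29 |   0 | ebdadcfafeacebdadbfaacdcfbaabedcbaa
  30 |  29 | edcbaa
  31 |  18 | faacdcfbaabedcbaa
  32 |   6 | fafeacebdadbfaacdcfbaabedcbaa
  33 |  24 | fbaabedcbaa
  34 |   8 | feacebdadbfaacdcfbaabedcbaa

[34, 33, 26, 19, 27, 20, 10, 15, 3, 7, 32, 25, 13, 1, 28, 17, 31, 21, 11, 5, 23, 14, 2, 16, 30, 4, 22, 9, 12, 0, 29, 18, 6, 24, 8]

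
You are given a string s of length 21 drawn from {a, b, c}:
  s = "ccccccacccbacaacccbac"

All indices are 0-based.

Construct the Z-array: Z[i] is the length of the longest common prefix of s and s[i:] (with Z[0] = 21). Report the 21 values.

[21, 5, 4, 3, 2, 1, 0, 3, 2, 1, 0, 0, 1, 0, 0, 3, 2, 1, 0, 0, 1]

Z[0]=21
i=1: fresh scan; Z[1]=5 scan→box=[1,6)
i=2: min(r-i=4, Z[1]=5)=4; Z[2]=4
i=3: min(r-i=3, Z[2]=4)=3; Z[3]=3
i=4: min(r-i=2, Z[3]=3)=2; Z[4]=2
i=5: min(r-i=1, Z[4]=2)=1; Z[5]=1
i=6: fresh scan; Z[6]=0
i=7: fresh scan; Z[7]=3 scan→box=[7,10)
i=8: min(r-i=2, Z[1]=5)=2; Z[8]=2
i=9: min(r-i=1, Z[2]=4)=1; Z[9]=1
i=10: fresh scan; Z[10]=0
i=11: fresh scan; Z[11]=0
i=12: fresh scan; Z[12]=1 scan→box=[12,13)
i=13: fresh scan; Z[13]=0
i=14: fresh scan; Z[14]=0
i=15: fresh scan; Z[15]=3 scan→box=[15,18)
i=16: min(r-i=2, Z[1]=5)=2; Z[16]=2
i=17: min(r-i=1, Z[2]=4)=1; Z[17]=1
i=18: fresh scan; Z[18]=0
i=19: fresh scan; Z[19]=0
i=20: fresh scan; Z[20]=1 scan→box=[20,21)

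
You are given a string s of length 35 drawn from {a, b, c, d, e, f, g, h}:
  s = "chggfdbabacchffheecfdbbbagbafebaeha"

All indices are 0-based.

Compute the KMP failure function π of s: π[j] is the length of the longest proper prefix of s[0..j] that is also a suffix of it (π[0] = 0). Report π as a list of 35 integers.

[0, 0, 0, 0, 0, 0, 0, 0, 0, 0, 1, 1, 2, 0, 0, 0, 0, 0, 1, 0, 0, 0, 0, 0, 0, 0, 0, 0, 0, 0, 0, 0, 0, 0, 0]

π[0] = 0
j=1 s[j]='h': π[1]=0 (border '')
j=2 s[j]='g': π[2]=0 (border '')
j=3 s[j]='g': π[3]=0 (border '')
j=4 s[j]='f': π[4]=0 (border '')
j=5 s[j]='d': π[5]=0 (border '')
j=6 s[j]='b': π[6]=0 (border '')
j=7 s[j]='a': π[7]=0 (border '')
j=8 s[j]='b': π[8]=0 (border '')
j=9 s[j]='a': π[9]=0 (border '')
j=10 s[j]='c': π[10]=1 (border 'c')
j=11 s[j]='c': k: 1→0; π[11]=1 (border 'c')
j=12 s[j]='h': π[12]=2 (border 'ch')
j=13 s[j]='f': k: 2→0; π[13]=0 (border '')
j=14 s[j]='f': π[14]=0 (border '')
j=15 s[j]='h': π[15]=0 (border '')
j=16 s[j]='e': π[16]=0 (border '')
j=17 s[j]='e': π[17]=0 (border '')
j=18 s[j]='c': π[18]=1 (border 'c')
j=19 s[j]='f': k: 1→0; π[19]=0 (border '')
j=20 s[j]='d': π[20]=0 (border '')
j=21 s[j]='b': π[21]=0 (border '')
j=22 s[j]='b': π[22]=0 (border '')
j=23 s[j]='b': π[23]=0 (border '')
j=24 s[j]='a': π[24]=0 (border '')
j=25 s[j]='g': π[25]=0 (border '')
j=26 s[j]='b': π[26]=0 (border '')
j=27 s[j]='a': π[27]=0 (border '')
j=28 s[j]='f': π[28]=0 (border '')
j=29 s[j]='e': π[29]=0 (border '')
j=30 s[j]='b': π[30]=0 (border '')
j=31 s[j]='a': π[31]=0 (border '')
j=32 s[j]='e': π[32]=0 (border '')
j=33 s[j]='h': π[33]=0 (border '')
j=34 s[j]='a': π[34]=0 (border '')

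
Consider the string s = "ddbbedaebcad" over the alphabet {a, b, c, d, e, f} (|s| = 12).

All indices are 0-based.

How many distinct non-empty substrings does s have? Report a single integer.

71

rank→(start, suffix):
  0 → (10, 'ad')
  1 → (6, 'aebcad')
  2 → (2, 'bbedaebcad')
  3 → (8, 'bcad')
  4 → (3, 'bedaebcad')
  5 → (9, 'cad')
  6 → (11, 'd')
  7 → (5, 'daebcad')
  8 → (1, 'dbbedaebcad')
  9 → (0, 'ddbbedaebcad')
  10 → (7, 'ebcad')
  11 → (4, 'edaebcad')

SA = [10, 6, 2, 8, 3, 9, 11, 5, 1, 0, 7, 4]
i: (SA[i-1],SA[i]) lcp shared
  1: (10,6) 1 'a'
  2: (6,2) 0 ''
  3: (2,8) 1 'b'
  4: (8,3) 1 'b'
  5: (3,9) 0 ''
  6: (9,11) 0 ''
  7: (11,5) 1 'd'
  8: (5,1) 1 'd'
  9: (1,0) 1 'd'
  10: (0,7) 0 ''
  11: (7,4) 1 'e'

n(n+1)/2 = 12·13/2 = 78
Σ LCP = 0 + 1 + 0 + 1 + 1 + 0 + 0 + 1 + 1 + 1 + 0 + 1 = 7
distinct = 78 − 7 = 71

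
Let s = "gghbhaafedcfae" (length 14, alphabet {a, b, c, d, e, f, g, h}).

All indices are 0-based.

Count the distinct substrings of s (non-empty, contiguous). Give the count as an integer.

99

sorted suffixes:
  #0 SA[0]=5  'aafedcfae'
  #1 SA[1]=12  'ae'
  #2 SA[2]=6  'afedcfae'
  #3 SA[3]=3  'bhaafedcfae'
  #4 SA[4]=10  'cfae'
  #5 SA[5]=9  'dcfae'
  #6 SA[6]=13  'e'
  #7 SA[7]=8  'edcfae'
  #8 SA[8]=11  'fae'
  #9 SA[9]=7  'fedcfae'
  #10 SA[10]=0  'gghbhaafedcfae'
  #11 SA[11]=1  'ghbhaafedcfae'
  #12 SA[12]=4  'haafedcfae'
  #13 SA[13]=2  'hbhaafedcfae'

SA = [5, 12, 6, 3, 10, 9, 13, 8, 11, 7, 0, 1, 4, 2]
rank  pair      lcp
   1  s[5:],s[12:]  1  'a'
   2  s[12:],s[6:]  1  'a'
   3  s[6:],s[3:]  0  ''
   4  s[3:],s[10:]  0  ''
   5  s[10:],s[9:]  0  ''
   6  s[9:],s[13:]  0  ''
   7  s[13:],s[8:]  1  'e'
   8  s[8:],s[11:]  0  ''
   9  s[11:],s[7:]  1  'f'
  10  s[7:],s[0:]  0  ''
  11  s[0:],s[1:]  1  'g'
  12  s[1:],s[4:]  0  ''
  13  s[4:],s[2:]  1  'h'

n(n+1)/2 = 14·15/2 = 105
Σ LCP = 0 + 1 + 1 + 0 + 0 + 0 + 0 + 1 + 0 + 1 + 0 + 1 + 0 + 1 = 6
distinct = 105 − 6 = 99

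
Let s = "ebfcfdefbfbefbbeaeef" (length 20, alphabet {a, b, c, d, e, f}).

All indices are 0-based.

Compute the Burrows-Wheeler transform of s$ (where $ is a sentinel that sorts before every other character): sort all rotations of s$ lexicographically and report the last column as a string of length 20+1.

rank  rotation               last
    0  $ebfcfdefbfbefbbeaeef  f
    1  aeef$ebfcfdefbfbefbbe  e
    2  bbeaeef$ebfcfdefbfbef  f
    3  beaeef$ebfcfdefbfbefb  b
    4  befbbeaeef$ebfcfdefbf  f
    5  bfbefbbeaeef$ebfcfdef  f
    6  bfcfdefbfbefbbeaeef$e  e
    7  cfdefbfbefbbeaeef$ebf  f
    8  defbfbefbbeaeef$ebfcf  f
    9  eaeef$ebfcfdefbfbefbb  b
   10  ebfcfdefbfbefbbeaeef$  $
   11  eef$ebfcfdefbfbefbbea  a
   12  ef$ebfcfdefbfbefbbeae  e
   13  efbbeaeef$ebfcfdefbfb  b
   14  efbfbefbbeaeef$ebfcfd  d
   15  f$ebfcfdefbfbefbbeaee  e
   16  fbbeaeef$ebfcfdefbfbe  e
   17  fbefbbeaeef$ebfcfdefb  b
   18  fbfbefbbeaeef$ebfcfde  e
   19  fcfdefbfbefbbeaeef$eb  b
   20  fdefbfbefbbeaeef$ebfc  c

fefbffeffb$aebdeebebc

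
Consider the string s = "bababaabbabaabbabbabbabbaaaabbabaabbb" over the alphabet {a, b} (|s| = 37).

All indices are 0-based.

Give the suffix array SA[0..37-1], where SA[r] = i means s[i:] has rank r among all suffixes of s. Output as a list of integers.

[24, 25, 5, 26, 11, 32, 3, 9, 30, 1, 21, 6, 27, 18, 15, 12, 33, 36, 23, 4, 10, 31, 2, 8, 29, 0, 20, 17, 14, 35, 22, 7, 28, 19, 16, 13, 34]

rank→(start, suffix):
  0 → (24, 'aaaabbabaabbb')
  1 → (25, 'aaabbabaabbb')
  2 → (5, 'aabbabaabbabbabbabbaaaabbabaabbb')
  3 → (26, 'aabbabaabbb')
  4 → (11, 'aabbabbabbabbaaaabbabaabbb')
  5 → (32, 'aabbb')
  6 → (3, 'abaabbabaabbabbabbabbaaaabbabaabbb')
  7 → (9, 'abaabbabbabbabbaaaabbabaabbb')
  8 → (30, 'abaabbb')
  9 → (1, 'ababaabbabaabbabbabbabbaaaabbabaabbb')
  10 → (21, 'abbaaaabbabaabbb')
  11 → (6, 'abbabaabbabbabbabbaaaabbabaabbb')
  12 → (27, 'abbabaabbb')
  13 → (18, 'abbabbaaaabbabaabbb')
  14 → (15, 'abbabbabbaaaabbabaabbb')
  15 → (12, 'abbabbabbabbaaaabbabaabbb')
  16 → (33, 'abbb')
  17 → (36, 'b')
  18 → (23, 'baaaabbabaabbb')
  19 → (4, 'baabbabaabbabbabbabbaaaabbabaabbb')
  20 → (10, 'baabbabbabbabbaaaabbabaabbb')
  21 → (31, 'baabbb')
  22 → (2, 'babaabbabaabbabbabbabbaaaabbabaabbb')
  23 → (8, 'babaabbabbabbabbaaaabbabaabbb')
  24 → (29, 'babaabbb')
  25 → (0, 'bababaabbabaabbabbabbabbaaaabbabaabbb')
  26 → (20, 'babbaaaabbabaabbb')
  27 → (17, 'babbabbaaaabbabaabbb')
  28 → (14, 'babbabbabbaaaabbabaabbb')
  29 → (35, 'bb')
  30 → (22, 'bbaaaabbabaabbb')
  31 → (7, 'bbabaabbabbabbabbaaaabbabaabbb')
  32 → (28, 'bbabaabbb')
  33 → (19, 'bbabbaaaabbabaabbb')
  34 → (16, 'bbabbabbaaaabbabaabbb')
  35 → (13, 'bbabbabbabbaaaabbabaabbb')
  36 → (34, 'bbb')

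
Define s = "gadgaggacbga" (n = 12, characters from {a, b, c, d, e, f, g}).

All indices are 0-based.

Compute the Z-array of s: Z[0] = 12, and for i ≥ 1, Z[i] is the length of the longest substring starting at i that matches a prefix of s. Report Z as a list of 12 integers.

Z[0]=12
i=1: i≥r, start 0; Z[1]=0
i=2: i≥r, start 0; Z[2]=0
i=3: i≥r, start 0; Z[3]=2 scan→box=[3,5)
i=4: min(r-i=1, Z[1]=0)=0; Z[4]=0
i=5: i≥r, start 0; Z[5]=1 scan→box=[5,6)
i=6: i≥r, start 0; Z[6]=2 scan→box=[6,8)
i=7: min(r-i=1, Z[1]=0)=0; Z[7]=0
i=8: i≥r, start 0; Z[8]=0
i=9: i≥r, start 0; Z[9]=0
i=10: i≥r, start 0; Z[10]=2 scan→box=[10,12)
i=11: min(r-i=1, Z[1]=0)=0; Z[11]=0

[12, 0, 0, 2, 0, 1, 2, 0, 0, 0, 2, 0]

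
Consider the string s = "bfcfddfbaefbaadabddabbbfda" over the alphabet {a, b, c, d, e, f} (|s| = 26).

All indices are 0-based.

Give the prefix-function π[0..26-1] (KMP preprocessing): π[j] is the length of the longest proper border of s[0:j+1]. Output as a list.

[0, 0, 0, 0, 0, 0, 0, 1, 0, 0, 0, 1, 0, 0, 0, 0, 1, 0, 0, 0, 1, 1, 1, 2, 0, 0]

π[0] = 0
j=1 s[j]='f': π[1]=0 (border '')
j=2 s[j]='c': π[2]=0 (border '')
j=3 s[j]='f': π[3]=0 (border '')
j=4 s[j]='d': π[4]=0 (border '')
j=5 s[j]='d': π[5]=0 (border '')
j=6 s[j]='f': π[6]=0 (border '')
j=7 s[j]='b': π[7]=1 (border 'b')
j=8 s[j]='a': k: 1→0; π[8]=0 (border '')
j=9 s[j]='e': π[9]=0 (border '')
j=10 s[j]='f': π[10]=0 (border '')
j=11 s[j]='b': π[11]=1 (border 'b')
j=12 s[j]='a': k: 1→0; π[12]=0 (border '')
j=13 s[j]='a': π[13]=0 (border '')
j=14 s[j]='d': π[14]=0 (border '')
j=15 s[j]='a': π[15]=0 (border '')
j=16 s[j]='b': π[16]=1 (border 'b')
j=17 s[j]='d': k: 1→0; π[17]=0 (border '')
j=18 s[j]='d': π[18]=0 (border '')
j=19 s[j]='a': π[19]=0 (border '')
j=20 s[j]='b': π[20]=1 (border 'b')
j=21 s[j]='b': k: 1→0; π[21]=1 (border 'b')
j=22 s[j]='b': k: 1→0; π[22]=1 (border 'b')
j=23 s[j]='f': π[23]=2 (border 'bf')
j=24 s[j]='d': k: 2→0; π[24]=0 (border '')
j=25 s[j]='a': π[25]=0 (border '')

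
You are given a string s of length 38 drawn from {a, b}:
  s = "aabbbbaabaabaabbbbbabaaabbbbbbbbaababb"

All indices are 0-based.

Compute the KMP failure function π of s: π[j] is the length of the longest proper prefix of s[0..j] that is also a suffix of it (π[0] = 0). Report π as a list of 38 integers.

[0, 1, 0, 0, 0, 0, 1, 2, 3, 1, 2, 3, 1, 2, 3, 4, 5, 6, 0, 1, 0, 1, 2, 2, 3, 4, 5, 6, 0, 0, 0, 0, 1, 2, 3, 1, 0, 0]

π[0] = 0
j=1 s[j]='a': π[1]=1 (border 'a')
j=2 s[j]='b': k: 1→0; π[2]=0 (border '')
j=3 s[j]='b': π[3]=0 (border '')
j=4 s[j]='b': π[4]=0 (border '')
j=5 s[j]='b': π[5]=0 (border '')
j=6 s[j]='a': π[6]=1 (border 'a')
j=7 s[j]='a': π[7]=2 (border 'aa')
j=8 s[j]='b': π[8]=3 (border 'aab')
j=9 s[j]='a': k: 3→0; π[9]=1 (border 'a')
j=10 s[j]='a': π[10]=2 (border 'aa')
j=11 s[j]='b': π[11]=3 (border 'aab')
j=12 s[j]='a': k: 3→0; π[12]=1 (border 'a')
j=13 s[j]='a': π[13]=2 (border 'aa')
j=14 s[j]='b': π[14]=3 (border 'aab')
j=15 s[j]='b': π[15]=4 (border 'aabb')
j=16 s[j]='b': π[16]=5 (border 'aabbb')
j=17 s[j]='b': π[17]=6 (border 'aabbbb')
j=18 s[j]='b': k: 6→0; π[18]=0 (border '')
j=19 s[j]='a': π[19]=1 (border 'a')
j=20 s[j]='b': k: 1→0; π[20]=0 (border '')
j=21 s[j]='a': π[21]=1 (border 'a')
j=22 s[j]='a': π[22]=2 (border 'aa')
j=23 s[j]='a': k: 2→1; π[23]=2 (border 'aa')
j=24 s[j]='b': π[24]=3 (border 'aab')
j=25 s[j]='b': π[25]=4 (border 'aabb')
j=26 s[j]='b': π[26]=5 (border 'aabbb')
j=27 s[j]='b': π[27]=6 (border 'aabbbb')
j=28 s[j]='b': k: 6→0; π[28]=0 (border '')
j=29 s[j]='b': π[29]=0 (border '')
j=30 s[j]='b': π[30]=0 (border '')
j=31 s[j]='b': π[31]=0 (border '')
j=32 s[j]='a': π[32]=1 (border 'a')
j=33 s[j]='a': π[33]=2 (border 'aa')
j=34 s[j]='b': π[34]=3 (border 'aab')
j=35 s[j]='a': k: 3→0; π[35]=1 (border 'a')
j=36 s[j]='b': k: 1→0; π[36]=0 (border '')
j=37 s[j]='b': π[37]=0 (border '')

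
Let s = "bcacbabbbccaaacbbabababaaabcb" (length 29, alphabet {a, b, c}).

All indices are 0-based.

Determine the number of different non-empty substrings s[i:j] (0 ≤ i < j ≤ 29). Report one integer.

377

rank→(start, suffix):
  0 → (23, 'aaabcb')
  1 → (11, 'aaacbbabababaaabcb')
  2 → (24, 'aabcb')
  3 → (12, 'aacbbabababaaabcb')
  4 → (21, 'abaaabcb')
  5 → (19, 'ababaaabcb')
  6 → (17, 'abababaaabcb')
  7 → (5, 'abbbccaaacbbabababaaabcb')
  8 → (25, 'abcb')
  9 → (2, 'acbabbbccaaacbbabababaaabcb')
  10 → (13, 'acbbabababaaabcb')
  11 → (28, 'b')
  12 → (22, 'baaabcb')
  13 → (20, 'babaaabcb')
  14 → (18, 'bababaaabcb')
  15 → (16, 'babababaaabcb')
  16 → (4, 'babbbccaaacbbabababaaabcb')
  17 → (15, 'bbabababaaabcb')
  18 → (6, 'bbbccaaacbbabababaaabcb')
  19 → (7, 'bbccaaacbbabababaaabcb')
  20 → (0, 'bcacbabbbccaaacbbabababaaabcb')
  21 → (26, 'bcb')
  22 → (8, 'bccaaacbbabababaaabcb')
  23 → (10, 'caaacbbabababaaabcb')
  24 → (1, 'cacbabbbccaaacbbabababaaabcb')
  25 → (27, 'cb')
  26 → (3, 'cbabbbccaaacbbabababaaabcb')
  27 → (14, 'cbbabababaaabcb')
  28 → (9, 'ccaaacbbabababaaabcb')

SA = [23, 11, 24, 12, 21, 19, 17, 5, 25, 2, 13, 28, 22, 20, 18, 16, 4, 15, 6, 7, 0, 26, 8, 10, 1, 27, 3, 14, 9]
rank  pair      lcp
   1  s[23:],s[11:]  3  'aaa'
   2  s[11:],s[24:]  2  'aa'
   3  s[24:],s[12:]  2  'aa'
   4  s[12:],s[21:]  1  'a'
   5  s[21:],s[19:]  3  'aba'
   6  s[19:],s[17:]  5  'ababa'
   7  s[17:],s[5:]  2  'ab'
   8  s[5:],s[25:]  2  'ab'
   9  s[25:],s[2:]  1  'a'
  10  s[2:],s[13:]  3  'acb'
  11  s[13:],s[28:]  0  ''
  12  s[28:],s[22:]  1  'b'
  13  s[22:],s[20:]  2  'ba'
  14  s[20:],s[18:]  4  'baba'
  15  s[18:],s[16:]  6  'bababa'
  16  s[16:],s[4:]  3  'bab'
  17  s[4:],s[15:]  1  'b'
  18  s[15:],s[6:]  2  'bb'
  19  s[6:],s[7:]  2  'bb'
  20  s[7:],s[0:]  1  'b'
  21  s[0:],s[26:]  2  'bc'
  22  s[26:],s[8:]  2  'bc'
  23  s[8:],s[10:]  0  ''
  24  s[10:],s[1:]  2  'ca'
  25  s[1:],s[27:]  1  'c'
  26  s[27:],s[3:]  2  'cb'
  27  s[3:],s[14:]  2  'cb'
  28  s[14:],s[9:]  1  'c'

n(n+1)/2 = 29·30/2 = 435
Σ LCP = 0 + 3 + 2 + 2 + 1 + 3 + 5 + 2 + 2 + 1 + 3 + 0 + 1 + 2 + 4 + 6 + 3 + 1 + 2 + 2 + 1 + 2 + 2 + 0 + 2 + 1 + 2 + 2 + 1 = 58
distinct = 435 − 58 = 377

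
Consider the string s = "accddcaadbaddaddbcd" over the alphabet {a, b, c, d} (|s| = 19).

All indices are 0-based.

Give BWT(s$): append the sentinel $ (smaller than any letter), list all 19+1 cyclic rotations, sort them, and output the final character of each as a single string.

rank  rotation              last
    0  $accddcaadbaddaddbcd  d
    1  aadbaddaddbcd$accddc  c
    2  accddcaadbaddaddbcd$  $
    3  adbaddaddbcd$accddca  a
    4  addaddbcd$accddcaadb  b
    5  addbcd$accddcaadbadd  d
    6  baddaddbcd$accddcaad  d
    7  bcd$accddcaadbaddadd  d
    8  caadbaddaddbcd$accdd  d
    9  ccddcaadbaddaddbcd$a  a
   10  cd$accddcaadbaddaddb  b
   11  cddcaadbaddaddbcd$ac  c
   12  d$accddcaadbaddaddbc  c
   13  daddbcd$accddcaadbad  d
   14  dbaddaddbcd$accddcaa  a
   15  dbcd$accddcaadbaddad  d
   16  dcaadbaddaddbcd$accd  d
   17  ddaddbcd$accddcaadba  a
   18  ddbcd$accddcaadbadda  a
   19  ddcaadbaddaddbcd$acc  c

dc$abddddabccdaddaac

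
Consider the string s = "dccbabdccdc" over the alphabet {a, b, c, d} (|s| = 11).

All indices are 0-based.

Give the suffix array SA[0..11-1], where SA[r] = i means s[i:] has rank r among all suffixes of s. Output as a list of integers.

[4, 3, 5, 10, 2, 1, 7, 8, 9, 0, 6]

rank→(start, suffix):
  0 → (4, 'abdccdc')
  1 → (3, 'babdccdc')
  2 → (5, 'bdccdc')
  3 → (10, 'c')
  4 → (2, 'cbabdccdc')
  5 → (1, 'ccbabdccdc')
  6 → (7, 'ccdc')
  7 → (8, 'cdc')
  8 → (9, 'dc')
  9 → (0, 'dccbabdccdc')
  10 → (6, 'dccdc')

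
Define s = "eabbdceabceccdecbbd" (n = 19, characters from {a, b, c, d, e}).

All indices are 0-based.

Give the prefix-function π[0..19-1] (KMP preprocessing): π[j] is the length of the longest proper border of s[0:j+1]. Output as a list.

π[0] = 0
j=1 s[j]='a': π[1]=0 (border '')
j=2 s[j]='b': π[2]=0 (border '')
j=3 s[j]='b': π[3]=0 (border '')
j=4 s[j]='d': π[4]=0 (border '')
j=5 s[j]='c': π[5]=0 (border '')
j=6 s[j]='e': π[6]=1 (border 'e')
j=7 s[j]='a': π[7]=2 (border 'ea')
j=8 s[j]='b': π[8]=3 (border 'eab')
j=9 s[j]='c': k: 3→0; π[9]=0 (border '')
j=10 s[j]='e': π[10]=1 (border 'e')
j=11 s[j]='c': k: 1→0; π[11]=0 (border '')
j=12 s[j]='c': π[12]=0 (border '')
j=13 s[j]='d': π[13]=0 (border '')
j=14 s[j]='e': π[14]=1 (border 'e')
j=15 s[j]='c': k: 1→0; π[15]=0 (border '')
j=16 s[j]='b': π[16]=0 (border '')
j=17 s[j]='b': π[17]=0 (border '')
j=18 s[j]='d': π[18]=0 (border '')

[0, 0, 0, 0, 0, 0, 1, 2, 3, 0, 1, 0, 0, 0, 1, 0, 0, 0, 0]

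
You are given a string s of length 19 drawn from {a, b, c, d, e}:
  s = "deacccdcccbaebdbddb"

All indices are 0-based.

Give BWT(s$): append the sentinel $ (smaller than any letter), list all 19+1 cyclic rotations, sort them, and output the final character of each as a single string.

rank  rotation              last
    0  $deacccdcccbaebdbddb  b
    1  acccdcccbaebdbddb$de  e
    2  aebdbddb$deacccdcccb  b
    3  b$deacccdcccbaebdbdd  d
    4  baebdbddb$deacccdccc  c
    5  bdbddb$deacccdcccbae  e
    6  bddb$deacccdcccbaebd  d
    7  cbaebdbddb$deacccdcc  c
    8  ccbaebdbddb$deacccdc  c
    9  cccbaebdbddb$deacccd  d
   10  cccdcccbaebdbddb$dea  a
   11  ccdcccbaebdbddb$deac  c
   12  cdcccbaebdbddb$deacc  c
   13  db$deacccdcccbaebdbd  d
   14  dbddb$deacccdcccbaeb  b
   15  dcccbaebdbddb$deaccc  c
   16  ddb$deacccdcccbaebdb  b
   17  deacccdcccbaebdbddb$  $
   18  eacccdcccbaebdbddb$d  d
   19  ebdbddb$deacccdcccba  a

bebdcedccdaccdbcb$da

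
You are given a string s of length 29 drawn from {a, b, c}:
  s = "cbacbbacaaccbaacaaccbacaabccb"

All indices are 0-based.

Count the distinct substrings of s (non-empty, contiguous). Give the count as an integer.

358

sorted suffixes:
  #0 SA[0]=23  'aabccb'
  #1 SA[1]=13  'aacaaccbacaabccb'
  #2 SA[2]=8  'aaccbaacaaccbacaabccb'
  #3 SA[3]=16  'aaccbacaabccb'
  #4 SA[4]=24  'abccb'
  #5 SA[5]=21  'acaabccb'
  #6 SA[6]=6  'acaaccbaacaaccbacaabccb'
  #7 SA[7]=14  'acaaccbacaabccb'
  #8 SA[8]=2  'acbbacaaccbaacaaccbacaabccb'
  #9 SA[9]=9  'accbaacaaccbacaabccb'
  #10 SA[10]=17  'accbacaabccb'
  #11 SA[11]=28  'b'
  #12 SA[12]=12  'baacaaccbacaabccb'
  #13 SA[13]=20  'bacaabccb'
  #14 SA[14]=5  'bacaaccbaacaaccbacaabccb'
  #15 SA[15]=1  'bacbbacaaccbaacaaccbacaabccb'
  #16 SA[16]=4  'bbacaaccbaacaaccbacaabccb'
  #17 SA[17]=25  'bccb'
  #18 SA[18]=22  'caabccb'
  #19 SA[19]=7  'caaccbaacaaccbacaabccb'
  #20 SA[20]=15  'caaccbacaabccb'
  #21 SA[21]=27  'cb'
  #22 SA[22]=11  'cbaacaaccbacaabccb'
  #23 SA[23]=19  'cbacaabccb'
  #24 SA[24]=0  'cbacbbacaaccbaacaaccbacaabccb'
  #25 SA[25]=3  'cbbacaaccbaacaaccbacaabccb'
  #26 SA[26]=26  'ccb'
  #27 SA[27]=10  'ccbaacaaccbacaabccb'
  #28 SA[28]=18  'ccbacaabccb'

SA = [23, 13, 8, 16, 24, 21, 6, 14, 2, 9, 17, 28, 12, 20, 5, 1, 4, 25, 22, 7, 15, 27, 11, 19, 0, 3, 26, 10, 18]
[i] adj suffixes → lcp
  [1] 23/13 → 2 ('aa')
  [2] 13/8 → 3 ('aac')
  [3] 8/16 → 6 ('aaccba')
  [4] 16/24 → 1 ('a')
  [5] 24/21 → 1 ('a')
  [6] 21/6 → 4 ('acaa')
  [7] 6/14 → 8 ('acaaccba')
  [8] 14/2 → 2 ('ac')
  [9] 2/9 → 2 ('ac')
  [10] 9/17 → 5 ('accba')
  [11] 17/28 → 0 ('')
  [12] 28/12 → 1 ('b')
  [13] 12/20 → 2 ('ba')
  [14] 20/5 → 5 ('bacaa')
  [15] 5/1 → 3 ('bac')
  [16] 1/4 → 1 ('b')
  [17] 4/25 → 1 ('b')
  [18] 25/22 → 0 ('')
  [19] 22/7 → 3 ('caa')
  [20] 7/15 → 7 ('caaccba')
  [21] 15/27 → 1 ('c')
  [22] 27/11 → 2 ('cb')
  [23] 11/19 → 3 ('cba')
  [24] 19/0 → 4 ('cbac')
  [25] 0/3 → 2 ('cb')
  [26] 3/26 → 1 ('c')
  [27] 26/10 → 3 ('ccb')
  [28] 10/18 → 4 ('ccba')

n(n+1)/2 = 29·30/2 = 435
Σ LCP = 0 + 2 + 3 + 6 + 1 + 1 + 4 + 8 + 2 + 2 + 5 + 0 + 1 + 2 + 5 + 3 + 1 + 1 + 0 + 3 + 7 + 1 + 2 + 3 + 4 + 2 + 1 + 3 + 4 = 77
distinct = 435 − 77 = 358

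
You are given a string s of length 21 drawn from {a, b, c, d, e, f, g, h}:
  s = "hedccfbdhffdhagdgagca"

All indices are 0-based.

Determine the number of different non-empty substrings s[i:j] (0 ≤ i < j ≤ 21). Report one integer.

rank→(start, suffix):
  0 → (20, 'a')
  1 → (17, 'agca')
  2 → (13, 'agdgagca')
  3 → (6, 'bdhffdhagdgagca')
  4 → (19, 'ca')
  5 → (3, 'ccfbdhffdhagdgagca')
  6 → (4, 'cfbdhffdhagdgagca')
  7 → (2, 'dccfbdhffdhagdgagca')
  8 → (15, 'dgagca')
  9 → (11, 'dhagdgagca')
  10 → (7, 'dhffdhagdgagca')
  11 → (1, 'edccfbdhffdhagdgagca')
  12 → (5, 'fbdhffdhagdgagca')
  13 → (10, 'fdhagdgagca')
  14 → (9, 'ffdhagdgagca')
  15 → (16, 'gagca')
  16 → (18, 'gca')
  17 → (14, 'gdgagca')
  18 → (12, 'hagdgagca')
  19 → (0, 'hedccfbdhffdhagdgagca')
  20 → (8, 'hffdhagdgagca')

SA = [20, 17, 13, 6, 19, 3, 4, 2, 15, 11, 7, 1, 5, 10, 9, 16, 18, 14, 12, 0, 8]
rank  pair      lcp
   1  s[20:],s[17:]  1  'a'
   2  s[17:],s[13:]  2  'ag'
   3  s[13:],s[6:]  0  ''
   4  s[6:],s[19:]  0  ''
   5  s[19:],s[3:]  1  'c'
   6  s[3:],s[4:]  1  'c'
   7  s[4:],s[2:]  0  ''
   8  s[2:],s[15:]  1  'd'
   9  s[15:],s[11:]  1  'd'
  10  s[11:],s[7:]  2  'dh'
  11  s[7:],s[1:]  0  ''
  12  s[1:],s[5:]  0  ''
  13  s[5:],s[10:]  1  'f'
  14  s[10:],s[9:]  1  'f'
  15  s[9:],s[16:]  0  ''
  16  s[16:],s[18:]  1  'g'
  17  s[18:],s[14:]  1  'g'
  18  s[14:],s[12:]  0  ''
  19  s[12:],s[0:]  1  'h'
  20  s[0:],s[8:]  1  'h'

n(n+1)/2 = 21·22/2 = 231
Σ LCP = 0 + 1 + 2 + 0 + 0 + 1 + 1 + 0 + 1 + 1 + 2 + 0 + 0 + 1 + 1 + 0 + 1 + 1 + 0 + 1 + 1 = 15
distinct = 231 − 15 = 216

216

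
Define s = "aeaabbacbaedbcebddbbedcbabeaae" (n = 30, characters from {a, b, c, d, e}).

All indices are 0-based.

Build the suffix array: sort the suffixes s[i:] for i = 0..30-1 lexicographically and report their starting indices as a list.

[2, 27, 3, 24, 6, 28, 0, 9, 23, 5, 8, 4, 18, 12, 15, 25, 19, 22, 7, 13, 17, 11, 21, 16, 29, 1, 26, 14, 10, 20]

sorted suffixes:
  #0 SA[0]=2  'aabbacbaedbcebddbbedcbabeaae'
  #1 SA[1]=27  'aae'
  #2 SA[2]=3  'abbacbaedbcebddbbedcbabeaae'
  #3 SA[3]=24  'abeaae'
  #4 SA[4]=6  'acbaedbcebddbbedcbabeaae'
  #5 SA[5]=28  'ae'
  #6 SA[6]=0  'aeaabbacbaedbcebddbbedcbabeaae'
  #7 SA[7]=9  'aedbcebddbbedcbabeaae'
  #8 SA[8]=23  'babeaae'
  #9 SA[9]=5  'bacbaedbcebddbbedcbabeaae'
  #10 SA[10]=8  'baedbcebddbbedcbabeaae'
  #11 SA[11]=4  'bbacbaedbcebddbbedcbabeaae'
  #12 SA[12]=18  'bbedcbabeaae'
  #13 SA[13]=12  'bcebddbbedcbabeaae'
  #14 SA[14]=15  'bddbbedcbabeaae'
  #15 SA[15]=25  'beaae'
  #16 SA[16]=19  'bedcbabeaae'
  #17 SA[17]=22  'cbabeaae'
  #18 SA[18]=7  'cbaedbcebddbbedcbabeaae'
  #19 SA[19]=13  'cebddbbedcbabeaae'
  #20 SA[20]=17  'dbbedcbabeaae'
  #21 SA[21]=11  'dbcebddbbedcbabeaae'
  #22 SA[22]=21  'dcbabeaae'
  #23 SA[23]=16  'ddbbedcbabeaae'
  #24 SA[24]=29  'e'
  #25 SA[25]=1  'eaabbacbaedbcebddbbedcbabeaae'
  #26 SA[26]=26  'eaae'
  #27 SA[27]=14  'ebddbbedcbabeaae'
  #28 SA[28]=10  'edbcebddbbedcbabeaae'
  #29 SA[29]=20  'edcbabeaae'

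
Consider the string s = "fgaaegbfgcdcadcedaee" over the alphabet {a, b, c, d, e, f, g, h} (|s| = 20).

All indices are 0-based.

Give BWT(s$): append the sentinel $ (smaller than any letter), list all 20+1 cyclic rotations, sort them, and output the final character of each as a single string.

rank  rotation               last
    0  $fgaaegbfgcdcadcedaee  e
    1  aaegbfgcdcadcedaee$fg  g
    2  adcedaee$fgaaegbfgcdc  c
    3  aee$fgaaegbfgcdcadced  d
    4  aegbfgcdcadcedaee$fga  a
    5  bfgcdcadcedaee$fgaaeg  g
    6  cadcedaee$fgaaegbfgcd  d
    7  cdcadcedaee$fgaaegbfg  g
    8  cedaee$fgaaegbfgcdcad  d
    9  daee$fgaaegbfgcdcadce  e
   10  dcadcedaee$fgaaegbfgc  c
   11  dcedaee$fgaaegbfgcdca  a
   12  e$fgaaegbfgcdcadcedae  e
   13  edaee$fgaaegbfgcdcadc  c
   14  ee$fgaaegbfgcdcadceda  a
   15  egbfgcdcadcedaee$fgaa  a
   16  fgaaegbfgcdcadcedaee$  $
   17  fgcdcadcedaee$fgaaegb  b
   18  gaaegbfgcdcadcedaee$f  f
   19  gbfgcdcadcedaee$fgaae  e
   20  gcdcadcedaee$fgaaegbf  f

egcdagdgdecaecaa$bfef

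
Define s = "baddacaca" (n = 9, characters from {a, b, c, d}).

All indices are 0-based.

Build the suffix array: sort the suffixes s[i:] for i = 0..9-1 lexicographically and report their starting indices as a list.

rank | idx | suffix
   0 |   8 | a
   1 |   6 | aca
   2 |   4 | acaca
   3 |   1 | addacaca
   4 |   0 | baddacaca
   5 |   7 | ca
   6 |   5 | caca
   7 |   3 | dacaca
   8 |   2 | ddacaca

[8, 6, 4, 1, 0, 7, 5, 3, 2]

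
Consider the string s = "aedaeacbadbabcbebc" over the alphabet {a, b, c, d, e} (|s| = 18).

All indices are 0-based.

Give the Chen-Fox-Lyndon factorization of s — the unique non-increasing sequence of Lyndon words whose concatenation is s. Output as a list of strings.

emit factor 1: 'aed' (i=0, period=3)
emit factor 2: 'ae' (i=3, period=2)
emit factor 3: 'acbadb' (i=5, period=6)
emit factor 4: 'abcbebc' (i=11, period=7)

["aed", "ae", "acbadb", "abcbebc"]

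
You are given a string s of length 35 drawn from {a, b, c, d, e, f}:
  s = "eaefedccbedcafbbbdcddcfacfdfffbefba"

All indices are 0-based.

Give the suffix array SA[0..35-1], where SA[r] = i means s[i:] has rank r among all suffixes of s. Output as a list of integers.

[34, 23, 1, 12, 33, 14, 15, 16, 8, 30, 11, 7, 6, 18, 21, 24, 10, 5, 17, 20, 19, 26, 0, 9, 4, 31, 2, 22, 32, 13, 29, 25, 3, 28, 27]

rank→(start, suffix):
  0 → (34, 'a')
  1 → (23, 'acfdfffbefba')
  2 → (1, 'aefedccbedcafbbbdcddcfacfdfffbefba')
  3 → (12, 'afbbbdcddcfacfdfffbefba')
  4 → (33, 'ba')
  5 → (14, 'bbbdcddcfacfdfffbefba')
  6 → (15, 'bbdcddcfacfdfffbefba')
  7 → (16, 'bdcddcfacfdfffbefba')
  8 → (8, 'bedcafbbbdcddcfacfdfffbefba')
  9 → (30, 'befba')
  10 → (11, 'cafbbbdcddcfacfdfffbefba')
  11 → (7, 'cbedcafbbbdcddcfacfdfffbefba')
  12 → (6, 'ccbedcafbbbdcddcfacfdfffbefba')
  13 → (18, 'cddcfacfdfffbefba')
  14 → (21, 'cfacfdfffbefba')
  15 → (24, 'cfdfffbefba')
  16 → (10, 'dcafbbbdcddcfacfdfffbefba')
  17 → (5, 'dccbedcafbbbdcddcfacfdfffbefba')
  18 → (17, 'dcddcfacfdfffbefba')
  19 → (20, 'dcfacfdfffbefba')
  20 → (19, 'ddcfacfdfffbefba')
  21 → (26, 'dfffbefba')
  22 → (0, 'eaefedccbedcafbbbdcddcfacfdfffbefba')
  23 → (9, 'edcafbbbdcddcfacfdfffbefba')
  24 → (4, 'edccbedcafbbbdcddcfacfdfffbefba')
  25 → (31, 'efba')
  26 → (2, 'efedccbedcafbbbdcddcfacfdfffbefba')
  27 → (22, 'facfdfffbefba')
  28 → (32, 'fba')
  29 → (13, 'fbbbdcddcfacfdfffbefba')
  30 → (29, 'fbefba')
  31 → (25, 'fdfffbefba')
  32 → (3, 'fedccbedcafbbbdcddcfacfdfffbefba')
  33 → (28, 'ffbefba')
  34 → (27, 'fffbefba')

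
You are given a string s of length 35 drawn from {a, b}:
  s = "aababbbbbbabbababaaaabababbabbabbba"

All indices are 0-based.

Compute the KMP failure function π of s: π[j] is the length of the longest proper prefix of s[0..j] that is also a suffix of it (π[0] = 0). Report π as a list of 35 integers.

[0, 1, 0, 1, 0, 0, 0, 0, 0, 0, 1, 0, 0, 1, 0, 1, 0, 1, 2, 2, 2, 3, 4, 5, 1, 0, 0, 1, 0, 0, 1, 0, 0, 0, 1]

π[0] = 0
j=1 s[j]='a': π[1]=1 (border 'a')
j=2 s[j]='b': k: 1→0; π[2]=0 (border '')
j=3 s[j]='a': π[3]=1 (border 'a')
j=4 s[j]='b': k: 1→0; π[4]=0 (border '')
j=5 s[j]='b': π[5]=0 (border '')
j=6 s[j]='b': π[6]=0 (border '')
j=7 s[j]='b': π[7]=0 (border '')
j=8 s[j]='b': π[8]=0 (border '')
j=9 s[j]='b': π[9]=0 (border '')
j=10 s[j]='a': π[10]=1 (border 'a')
j=11 s[j]='b': k: 1→0; π[11]=0 (border '')
j=12 s[j]='b': π[12]=0 (border '')
j=13 s[j]='a': π[13]=1 (border 'a')
j=14 s[j]='b': k: 1→0; π[14]=0 (border '')
j=15 s[j]='a': π[15]=1 (border 'a')
j=16 s[j]='b': k: 1→0; π[16]=0 (border '')
j=17 s[j]='a': π[17]=1 (border 'a')
j=18 s[j]='a': π[18]=2 (border 'aa')
j=19 s[j]='a': k: 2→1; π[19]=2 (border 'aa')
j=20 s[j]='a': k: 2→1; π[20]=2 (border 'aa')
j=21 s[j]='b': π[21]=3 (border 'aab')
j=22 s[j]='a': π[22]=4 (border 'aaba')
j=23 s[j]='b': π[23]=5 (border 'aabab')
j=24 s[j]='a': k: 5→0; π[24]=1 (border 'a')
j=25 s[j]='b': k: 1→0; π[25]=0 (border '')
j=26 s[j]='b': π[26]=0 (border '')
j=27 s[j]='a': π[27]=1 (border 'a')
j=28 s[j]='b': k: 1→0; π[28]=0 (border '')
j=29 s[j]='b': π[29]=0 (border '')
j=30 s[j]='a': π[30]=1 (border 'a')
j=31 s[j]='b': k: 1→0; π[31]=0 (border '')
j=32 s[j]='b': π[32]=0 (border '')
j=33 s[j]='b': π[33]=0 (border '')
j=34 s[j]='a': π[34]=1 (border 'a')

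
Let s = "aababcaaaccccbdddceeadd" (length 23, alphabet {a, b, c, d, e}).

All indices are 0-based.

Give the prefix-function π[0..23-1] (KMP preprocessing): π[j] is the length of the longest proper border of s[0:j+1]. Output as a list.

π[0] = 0
j=1 s[j]='a': π[1]=1 (border 'a')
j=2 s[j]='b': k: 1→0; π[2]=0 (border '')
j=3 s[j]='a': π[3]=1 (border 'a')
j=4 s[j]='b': k: 1→0; π[4]=0 (border '')
j=5 s[j]='c': π[5]=0 (border '')
j=6 s[j]='a': π[6]=1 (border 'a')
j=7 s[j]='a': π[7]=2 (border 'aa')
j=8 s[j]='a': k: 2→1; π[8]=2 (border 'aa')
j=9 s[j]='c': k: 2→1→0; π[9]=0 (border '')
j=10 s[j]='c': π[10]=0 (border '')
j=11 s[j]='c': π[11]=0 (border '')
j=12 s[j]='c': π[12]=0 (border '')
j=13 s[j]='b': π[13]=0 (border '')
j=14 s[j]='d': π[14]=0 (border '')
j=15 s[j]='d': π[15]=0 (border '')
j=16 s[j]='d': π[16]=0 (border '')
j=17 s[j]='c': π[17]=0 (border '')
j=18 s[j]='e': π[18]=0 (border '')
j=19 s[j]='e': π[19]=0 (border '')
j=20 s[j]='a': π[20]=1 (border 'a')
j=21 s[j]='d': k: 1→0; π[21]=0 (border '')
j=22 s[j]='d': π[22]=0 (border '')

[0, 1, 0, 1, 0, 0, 1, 2, 2, 0, 0, 0, 0, 0, 0, 0, 0, 0, 0, 0, 1, 0, 0]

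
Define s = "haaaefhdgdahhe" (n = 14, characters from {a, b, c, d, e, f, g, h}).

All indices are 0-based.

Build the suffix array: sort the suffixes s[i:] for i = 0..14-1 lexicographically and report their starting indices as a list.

rank→(start, suffix):
  0 → (1, 'aaaefhdgdahhe')
  1 → (2, 'aaefhdgdahhe')
  2 → (3, 'aefhdgdahhe')
  3 → (10, 'ahhe')
  4 → (9, 'dahhe')
  5 → (7, 'dgdahhe')
  6 → (13, 'e')
  7 → (4, 'efhdgdahhe')
  8 → (5, 'fhdgdahhe')
  9 → (8, 'gdahhe')
  10 → (0, 'haaaefhdgdahhe')
  11 → (6, 'hdgdahhe')
  12 → (12, 'he')
  13 → (11, 'hhe')

[1, 2, 3, 10, 9, 7, 13, 4, 5, 8, 0, 6, 12, 11]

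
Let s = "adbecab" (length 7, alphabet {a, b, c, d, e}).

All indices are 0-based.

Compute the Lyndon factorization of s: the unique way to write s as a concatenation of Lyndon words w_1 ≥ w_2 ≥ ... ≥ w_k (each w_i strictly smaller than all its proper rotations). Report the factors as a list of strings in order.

["adbec", "ab"]

emit factor 1: 'adbec' (i=0, period=5)
emit factor 2: 'ab' (i=5, period=2)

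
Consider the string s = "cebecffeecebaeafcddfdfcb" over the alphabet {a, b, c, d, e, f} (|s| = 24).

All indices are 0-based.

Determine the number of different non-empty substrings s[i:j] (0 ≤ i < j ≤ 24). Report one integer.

276

rank | idx | suffix
   0 |  12 | aeafcddfdfcb
   1 |  14 | afcddfdfcb
   2 |  23 | b
   3 |  11 | baeafcddfdfcb
   4 |   2 | becffeecebaeafcddfdfcb
   5 |  22 | cb
   6 |  16 | cddfdfcb
   7 |   9 | cebaeafcddfdfcb
   8 |   0 | cebecffeecebaeafcddfdfcb
   9 |   4 | cffeecebaeafcddfdfcb
  10 |  17 | ddfdfcb
  11 |  20 | dfcb
  12 |  18 | dfdfcb
  13 |  13 | eafcddfdfcb
  14 |  10 | ebaeafcddfdfcb
  15 |   1 | ebecffeecebaeafcddfdfcb
  16 |   8 | ecebaeafcddfdfcb
  17 |   3 | ecffeecebaeafcddfdfcb
  18 |   7 | eecebaeafcddfdfcb
  19 |  21 | fcb
  20 |  15 | fcddfdfcb
  21 |  19 | fdfcb
  22 |   6 | feecebaeafcddfdfcb
  23 |   5 | ffeecebaeafcddfdfcb

SA = [12, 14, 23, 11, 2, 22, 16, 9, 0, 4, 17, 20, 18, 13, 10, 1, 8, 3, 7, 21, 15, 19, 6, 5]
i: (SA[i-1],SA[i]) lcp shared
  1: (12,14) 1 'a'
  2: (14,23) 0 ''
  3: (23,11) 1 'b'
  4: (11,2) 1 'b'
  5: (2,22) 0 ''
  6: (22,16) 1 'c'
  7: (16,9) 1 'c'
  8: (9,0) 3 'ceb'
  9: (0,4) 1 'c'
  10: (4,17) 0 ''
  11: (17,20) 1 'd'
  12: (20,18) 2 'df'
  13: (18,13) 0 ''
  14: (13,10) 1 'e'
  15: (10,1) 2 'eb'
  16: (1,8) 1 'e'
  17: (8,3) 2 'ec'
  18: (3,7) 1 'e'
  19: (7,21) 0 ''
  20: (21,15) 2 'fc'
  21: (15,19) 1 'f'
  22: (19,6) 1 'f'
  23: (6,5) 1 'f'

n(n+1)/2 = 24·25/2 = 300
Σ LCP = 0 + 1 + 0 + 1 + 1 + 0 + 1 + 1 + 3 + 1 + 0 + 1 + 2 + 0 + 1 + 2 + 1 + 2 + 1 + 0 + 2 + 1 + 1 + 1 = 24
distinct = 300 − 24 = 276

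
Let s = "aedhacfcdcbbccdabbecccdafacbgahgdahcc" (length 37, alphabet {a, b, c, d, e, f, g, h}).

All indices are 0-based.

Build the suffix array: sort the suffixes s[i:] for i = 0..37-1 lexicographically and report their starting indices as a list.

sorted suffixes:
  #0 SA[0]=15  'abbecccdafacbgahgdahcc'
  #1 SA[1]=25  'acbgahgdahcc'
  #2 SA[2]=4  'acfcdcbbccdabbecccdafacbgahgdahcc'
  #3 SA[3]=0  'aedhacfcdcbbccdabbecccdafacbgahgdahcc'
  #4 SA[4]=23  'afacbgahgdahcc'
  #5 SA[5]=33  'ahcc'
  #6 SA[6]=29  'ahgdahcc'
  #7 SA[7]=10  'bbccdabbecccdafacbgahgdahcc'
  #8 SA[8]=16  'bbecccdafacbgahgdahcc'
  #9 SA[9]=11  'bccdabbecccdafacbgahgdahcc'
  #10 SA[10]=17  'becccdafacbgahgdahcc'
  #11 SA[11]=27  'bgahgdahcc'
  #12 SA[12]=36  'c'
  #13 SA[13]=9  'cbbccdabbecccdafacbgahgdahcc'
  #14 SA[14]=26  'cbgahgdahcc'
  #15 SA[15]=35  'cc'
  #16 SA[16]=19  'cccdafacbgahgdahcc'
  #17 SA[17]=12  'ccdabbecccdafacbgahgdahcc'
  #18 SA[18]=20  'ccdafacbgahgdahcc'
  #19 SA[19]=13  'cdabbecccdafacbgahgdahcc'
  #20 SA[20]=21  'cdafacbgahgdahcc'
  #21 SA[21]=7  'cdcbbccdabbecccdafacbgahgdahcc'
  #22 SA[22]=5  'cfcdcbbccdabbecccdafacbgahgdahcc'
  #23 SA[23]=14  'dabbecccdafacbgahgdahcc'
  #24 SA[24]=22  'dafacbgahgdahcc'
  #25 SA[25]=32  'dahcc'
  #26 SA[26]=8  'dcbbccdabbecccdafacbgahgdahcc'
  #27 SA[27]=2  'dhacfcdcbbccdabbecccdafacbgahgdahcc'
  #28 SA[28]=18  'ecccdafacbgahgdahcc'
  #29 SA[29]=1  'edhacfcdcbbccdabbecccdafacbgahgdahcc'
  #30 SA[30]=24  'facbgahgdahcc'
  #31 SA[31]=6  'fcdcbbccdabbecccdafacbgahgdahcc'
  #32 SA[32]=28  'gahgdahcc'
  #33 SA[33]=31  'gdahcc'
  #34 SA[34]=3  'hacfcdcbbccdabbecccdafacbgahgdahcc'
  #35 SA[35]=34  'hcc'
  #36 SA[36]=30  'hgdahcc'

[15, 25, 4, 0, 23, 33, 29, 10, 16, 11, 17, 27, 36, 9, 26, 35, 19, 12, 20, 13, 21, 7, 5, 14, 22, 32, 8, 2, 18, 1, 24, 6, 28, 31, 3, 34, 30]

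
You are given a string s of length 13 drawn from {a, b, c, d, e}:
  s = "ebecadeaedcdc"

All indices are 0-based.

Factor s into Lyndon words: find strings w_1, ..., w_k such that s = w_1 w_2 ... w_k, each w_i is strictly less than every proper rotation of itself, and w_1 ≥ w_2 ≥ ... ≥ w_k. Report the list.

["e", "bec", "adeaedcdc"]

emit factor 1: 'e' (i=0, period=1)
emit factor 2: 'bec' (i=1, period=3)
emit factor 3: 'adeaedcdc' (i=4, period=9)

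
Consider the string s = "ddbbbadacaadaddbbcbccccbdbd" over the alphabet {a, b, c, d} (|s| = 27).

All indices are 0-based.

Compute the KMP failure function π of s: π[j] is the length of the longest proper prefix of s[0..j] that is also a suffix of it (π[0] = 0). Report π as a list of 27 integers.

[0, 1, 0, 0, 0, 0, 1, 0, 0, 0, 0, 1, 0, 1, 2, 3, 4, 0, 0, 0, 0, 0, 0, 0, 1, 0, 1]

π[0] = 0
j=1 s[j]='d': π[1]=1 (border 'd')
j=2 s[j]='b': k: 1→0; π[2]=0 (border '')
j=3 s[j]='b': π[3]=0 (border '')
j=4 s[j]='b': π[4]=0 (border '')
j=5 s[j]='a': π[5]=0 (border '')
j=6 s[j]='d': π[6]=1 (border 'd')
j=7 s[j]='a': k: 1→0; π[7]=0 (border '')
j=8 s[j]='c': π[8]=0 (border '')
j=9 s[j]='a': π[9]=0 (border '')
j=10 s[j]='a': π[10]=0 (border '')
j=11 s[j]='d': π[11]=1 (border 'd')
j=12 s[j]='a': k: 1→0; π[12]=0 (border '')
j=13 s[j]='d': π[13]=1 (border 'd')
j=14 s[j]='d': π[14]=2 (border 'dd')
j=15 s[j]='b': π[15]=3 (border 'ddb')
j=16 s[j]='b': π[16]=4 (border 'ddbb')
j=17 s[j]='c': k: 4→0; π[17]=0 (border '')
j=18 s[j]='b': π[18]=0 (border '')
j=19 s[j]='c': π[19]=0 (border '')
j=20 s[j]='c': π[20]=0 (border '')
j=21 s[j]='c': π[21]=0 (border '')
j=22 s[j]='c': π[22]=0 (border '')
j=23 s[j]='b': π[23]=0 (border '')
j=24 s[j]='d': π[24]=1 (border 'd')
j=25 s[j]='b': k: 1→0; π[25]=0 (border '')
j=26 s[j]='d': π[26]=1 (border 'd')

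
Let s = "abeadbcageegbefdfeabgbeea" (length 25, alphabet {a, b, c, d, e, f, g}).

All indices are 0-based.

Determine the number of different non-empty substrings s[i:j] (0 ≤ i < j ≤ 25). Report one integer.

299

rank→(start, suffix):
  0 → (24, 'a')
  1 → (0, 'abeadbcageegbefdfeabgbeea')
  2 → (18, 'abgbeea')
  3 → (3, 'adbcageegbefdfeabgbeea')
  4 → (7, 'ageegbefdfeabgbeea')
  5 → (5, 'bcageegbefdfeabgbeea')
  6 → (1, 'beadbcageegbefdfeabgbeea')
  7 → (21, 'beea')
  8 → (12, 'befdfeabgbeea')
  9 → (19, 'bgbeea')
  10 → (6, 'cageegbefdfeabgbeea')
  11 → (4, 'dbcageegbefdfeabgbeea')
  12 → (15, 'dfeabgbeea')
  13 → (23, 'ea')
  14 → (17, 'eabgbeea')
  15 → (2, 'eadbcageegbefdfeabgbeea')
  16 → (22, 'eea')
  17 → (9, 'eegbefdfeabgbeea')
  18 → (13, 'efdfeabgbeea')
  19 → (10, 'egbefdfeabgbeea')
  20 → (14, 'fdfeabgbeea')
  21 → (16, 'feabgbeea')
  22 → (20, 'gbeea')
  23 → (11, 'gbefdfeabgbeea')
  24 → (8, 'geegbefdfeabgbeea')

SA = [24, 0, 18, 3, 7, 5, 1, 21, 12, 19, 6, 4, 15, 23, 17, 2, 22, 9, 13, 10, 14, 16, 20, 11, 8]
rank  pair      lcp
   1  s[24:],s[0:]  1  'a'
   2  s[0:],s[18:]  2  'ab'
   3  s[18:],s[3:]  1  'a'
   4  s[3:],s[7:]  1  'a'
   5  s[7:],s[5:]  0  ''
   6  s[5:],s[1:]  1  'b'
   7  s[1:],s[21:]  2  'be'
   8  s[21:],s[12:]  2  'be'
   9  s[12:],s[19:]  1  'b'
  10  s[19:],s[6:]  0  ''
  11  s[6:],s[4:]  0  ''
  12  s[4:],s[15:]  1  'd'
  13  s[15:],s[23:]  0  ''
  14  s[23:],s[17:]  2  'ea'
  15  s[17:],s[2:]  2  'ea'
  16  s[2:],s[22:]  1  'e'
  17  s[22:],s[9:]  2  'ee'
  18  s[9:],s[13:]  1  'e'
  19  s[13:],s[10:]  1  'e'
  20  s[10:],s[14:]  0  ''
  21  s[14:],s[16:]  1  'f'
  22  s[16:],s[20:]  0  ''
  23  s[20:],s[11:]  3  'gbe'
  24  s[11:],s[8:]  1  'g'

n(n+1)/2 = 25·26/2 = 325
Σ LCP = 0 + 1 + 2 + 1 + 1 + 0 + 1 + 2 + 2 + 1 + 0 + 0 + 1 + 0 + 2 + 2 + 1 + 2 + 1 + 1 + 0 + 1 + 0 + 3 + 1 = 26
distinct = 325 − 26 = 299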